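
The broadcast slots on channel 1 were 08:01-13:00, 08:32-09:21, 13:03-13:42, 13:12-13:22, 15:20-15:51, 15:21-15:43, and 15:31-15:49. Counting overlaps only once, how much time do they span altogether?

6 h 9 min

Merged: 08:01–13:00, 13:03–13:42, 15:20–15:51.
Lengths: 4 h 59 min + 39 min + 31 min = 6 h 9 min.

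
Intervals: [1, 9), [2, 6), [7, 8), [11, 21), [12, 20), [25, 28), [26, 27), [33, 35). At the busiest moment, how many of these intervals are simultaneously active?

2

Walk the sorted start/end points keeping a running depth.
The depth first hits 2 at 2.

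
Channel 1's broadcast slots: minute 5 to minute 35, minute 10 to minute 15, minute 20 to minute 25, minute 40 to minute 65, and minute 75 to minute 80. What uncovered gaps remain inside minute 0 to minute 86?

minute 0 to minute 5, minute 35 to minute 40, minute 65 to minute 75, minute 80 to minute 86

Covered (merged): minute 5 to minute 35, minute 40 to minute 65, minute 75 to minute 80.
Gaps within minute 0 to minute 86: minute 0 to minute 5, minute 35 to minute 40, minute 65 to minute 75, minute 80 to minute 86.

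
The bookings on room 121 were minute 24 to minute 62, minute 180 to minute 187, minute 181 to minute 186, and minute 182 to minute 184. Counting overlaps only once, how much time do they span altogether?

Merged: minute 24 to minute 62, minute 180 to minute 187.
Lengths: 38 minutes + 7 minutes = 45 minutes.

45 minutes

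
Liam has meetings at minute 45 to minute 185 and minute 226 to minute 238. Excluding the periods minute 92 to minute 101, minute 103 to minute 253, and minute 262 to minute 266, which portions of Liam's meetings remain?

minute 45 to minute 185 \ B = minute 45 to minute 92, minute 101 to minute 103.
minute 226 to minute 238: entirely removed.

minute 45 to minute 92, minute 101 to minute 103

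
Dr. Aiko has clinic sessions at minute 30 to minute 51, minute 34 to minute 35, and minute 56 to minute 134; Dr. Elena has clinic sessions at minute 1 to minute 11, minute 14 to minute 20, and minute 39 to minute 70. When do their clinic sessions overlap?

First set merges to minute 30 to minute 51, minute 56 to minute 134.
minute 30 to minute 51 overlaps B on minute 39 to minute 51.
minute 56 to minute 134 overlaps B on minute 56 to minute 70.

minute 39 to minute 51, minute 56 to minute 70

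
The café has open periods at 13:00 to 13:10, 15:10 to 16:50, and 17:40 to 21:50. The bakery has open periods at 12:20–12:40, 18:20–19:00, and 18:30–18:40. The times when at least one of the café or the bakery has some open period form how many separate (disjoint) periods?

B, merged: 12:20–12:40, 18:20–19:00.
A ∪ B = 12:20–12:40, 13:00–13:10, 15:10–16:50, 17:40–21:50.
That is 4 disjoint pieces.

4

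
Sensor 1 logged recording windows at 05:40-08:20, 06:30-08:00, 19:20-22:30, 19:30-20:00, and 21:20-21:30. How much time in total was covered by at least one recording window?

Merged: 05:40–08:20, 19:20–22:30.
Lengths: 2 h 40 min + 3 h 10 min = 5 h 50 min.

5 h 50 min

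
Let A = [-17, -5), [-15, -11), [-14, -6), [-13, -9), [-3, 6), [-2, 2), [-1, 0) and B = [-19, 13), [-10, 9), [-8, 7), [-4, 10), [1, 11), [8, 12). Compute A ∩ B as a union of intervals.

[-17, -5) ∪ [-3, 6)

First set merges to [-17, -5), [-3, 6).
Second set merges to [-19, 13).
[-17, -5) overlaps B on [-17, -5).
[-3, 6) overlaps B on [-3, 6).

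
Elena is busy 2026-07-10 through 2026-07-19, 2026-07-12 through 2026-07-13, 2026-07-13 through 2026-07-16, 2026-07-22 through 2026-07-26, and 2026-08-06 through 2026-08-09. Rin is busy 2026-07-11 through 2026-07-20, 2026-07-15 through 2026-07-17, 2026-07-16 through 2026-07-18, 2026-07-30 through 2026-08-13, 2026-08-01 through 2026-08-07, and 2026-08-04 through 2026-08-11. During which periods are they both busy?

2026-07-11 through 2026-07-19, 2026-08-06 through 2026-08-09

First set merges to 2026-07-10 through 2026-07-19, 2026-07-22 through 2026-07-26, 2026-08-06 through 2026-08-09.
Second set merges to 2026-07-11 through 2026-07-20, 2026-07-30 through 2026-08-13.
2026-07-10 through 2026-07-19 overlaps B on 2026-07-11 through 2026-07-19.
2026-07-22 through 2026-07-26 falls entirely outside B.
2026-08-06 through 2026-08-09 overlaps B on 2026-08-06 through 2026-08-09.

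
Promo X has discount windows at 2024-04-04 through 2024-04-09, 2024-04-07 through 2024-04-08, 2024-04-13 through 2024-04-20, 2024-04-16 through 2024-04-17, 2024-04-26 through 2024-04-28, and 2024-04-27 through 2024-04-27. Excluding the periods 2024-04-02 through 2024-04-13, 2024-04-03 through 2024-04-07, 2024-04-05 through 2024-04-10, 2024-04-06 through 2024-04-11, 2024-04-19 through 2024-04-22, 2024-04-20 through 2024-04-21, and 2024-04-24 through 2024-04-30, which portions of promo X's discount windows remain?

Merge the first list: 2024-04-04 through 2024-04-09, 2024-04-13 through 2024-04-20, 2024-04-26 through 2024-04-28.
Merge the second list: 2024-04-02 through 2024-04-13, 2024-04-19 through 2024-04-22, 2024-04-24 through 2024-04-30.
2024-04-04 through 2024-04-09: entirely removed.
2024-04-13 through 2024-04-20 \ B = 2024-04-14 through 2024-04-18.
2024-04-26 through 2024-04-28: entirely removed.

2024-04-14 through 2024-04-18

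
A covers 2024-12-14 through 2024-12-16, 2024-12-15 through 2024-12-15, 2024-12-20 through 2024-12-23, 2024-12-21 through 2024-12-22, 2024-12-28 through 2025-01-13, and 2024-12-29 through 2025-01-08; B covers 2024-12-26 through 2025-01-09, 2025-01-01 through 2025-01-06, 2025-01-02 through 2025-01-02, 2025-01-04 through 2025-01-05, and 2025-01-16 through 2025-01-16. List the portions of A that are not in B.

First set merges to 2024-12-14 through 2024-12-16, 2024-12-20 through 2024-12-23, 2024-12-28 through 2025-01-13.
Second set merges to 2024-12-26 through 2025-01-09, 2025-01-16 through 2025-01-16.
2024-12-14 through 2024-12-16: no B overlap → unchanged.
2024-12-20 through 2024-12-23: no B overlap → unchanged.
2024-12-28 through 2025-01-13 minus B → 2025-01-10 through 2025-01-13.

2024-12-14 through 2024-12-16, 2024-12-20 through 2024-12-23, 2025-01-10 through 2025-01-13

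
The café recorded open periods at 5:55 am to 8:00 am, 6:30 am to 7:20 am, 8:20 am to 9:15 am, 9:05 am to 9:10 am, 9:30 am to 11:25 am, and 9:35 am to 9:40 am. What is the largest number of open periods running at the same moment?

2

Sweep endpoints in order; track running count of active intervals.
Peak of 2 reached at 6:30 am.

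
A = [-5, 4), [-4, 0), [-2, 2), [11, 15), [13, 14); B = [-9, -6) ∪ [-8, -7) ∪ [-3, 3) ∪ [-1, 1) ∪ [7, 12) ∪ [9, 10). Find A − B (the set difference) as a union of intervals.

[-5, -3) ∪ [3, 4) ∪ [12, 15)

Merge the first list: [-5, 4), [11, 15).
Merge the second list: [-9, -6), [-3, 3), [7, 12).
[-5, 4) minus B → [-5, -3), [3, 4).
[11, 15) minus B → [12, 15).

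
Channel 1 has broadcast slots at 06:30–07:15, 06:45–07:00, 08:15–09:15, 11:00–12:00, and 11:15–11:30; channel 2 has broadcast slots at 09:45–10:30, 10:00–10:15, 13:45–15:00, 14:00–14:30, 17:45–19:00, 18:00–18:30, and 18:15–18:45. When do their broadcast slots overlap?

none

Merge the first list: 06:30–07:15, 08:15–09:15, 11:00–12:00.
Merge the second list: 09:45–10:30, 13:45–15:00, 17:45–19:00.
06:30–07:15: no overlap with the second set.
08:15–09:15: no overlap with the second set.
11:00–12:00: no overlap with the second set.
No overlap.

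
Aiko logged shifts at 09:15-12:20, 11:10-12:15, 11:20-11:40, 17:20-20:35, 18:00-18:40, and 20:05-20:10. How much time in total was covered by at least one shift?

Merged: 09:15–12:20, 17:20–20:35.
Lengths: 3 h 5 min + 3 h 15 min = 6 h 20 min.

6 h 20 min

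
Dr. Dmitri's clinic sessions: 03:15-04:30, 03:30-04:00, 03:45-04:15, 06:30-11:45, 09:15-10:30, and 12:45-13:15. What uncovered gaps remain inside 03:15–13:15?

The merged coverage is 03:15-04:30, 06:30-11:45, 12:45-13:15.
Gaps within 03:15-13:15: 04:30-06:30, 11:45-12:45.

04:30-06:30, 11:45-12:45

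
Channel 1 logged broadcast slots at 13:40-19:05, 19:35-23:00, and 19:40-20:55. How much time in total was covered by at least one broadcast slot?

Merged: 13:40–19:05, 19:35–23:00.
Lengths: 5 h 25 min + 3 h 25 min = 8 h 50 min.

8 h 50 min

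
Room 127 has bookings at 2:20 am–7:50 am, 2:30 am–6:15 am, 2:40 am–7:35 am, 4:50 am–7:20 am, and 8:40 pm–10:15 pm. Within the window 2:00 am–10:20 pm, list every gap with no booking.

2:00 am–2:20 am, 7:50 am–8:40 pm, 10:15 pm–10:20 pm

After merging, the occupied span is 2:20 am–7:50 am, 8:40 pm–10:15 pm.
Gaps within 2:00 am–10:20 pm: 2:00 am–2:20 am, 7:50 am–8:40 pm, 10:15 pm–10:20 pm.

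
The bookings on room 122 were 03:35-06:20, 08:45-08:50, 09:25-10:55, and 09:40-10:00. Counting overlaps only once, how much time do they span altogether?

4 h 20 min

Merged: 03:35–06:20, 08:45–08:50, 09:25–10:55.
Lengths: 2 h 45 min + 5 min + 1 h 30 min = 4 h 20 min.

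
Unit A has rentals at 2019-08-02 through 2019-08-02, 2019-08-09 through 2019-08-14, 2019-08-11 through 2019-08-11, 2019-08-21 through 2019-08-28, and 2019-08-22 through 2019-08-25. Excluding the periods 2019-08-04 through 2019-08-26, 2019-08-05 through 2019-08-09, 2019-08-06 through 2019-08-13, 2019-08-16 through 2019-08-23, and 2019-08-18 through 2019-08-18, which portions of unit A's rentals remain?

2019-08-02 through 2019-08-02, 2019-08-27 through 2019-08-28

A, merged: 2019-08-02 through 2019-08-02, 2019-08-09 through 2019-08-14, 2019-08-21 through 2019-08-28.
B, merged: 2019-08-04 through 2019-08-26.
2019-08-02 through 2019-08-02 is untouched.
2019-08-09 through 2019-08-14 lies entirely inside B → drops out.
2019-08-21 through 2019-08-28 with B removed leaves 2019-08-27 through 2019-08-28.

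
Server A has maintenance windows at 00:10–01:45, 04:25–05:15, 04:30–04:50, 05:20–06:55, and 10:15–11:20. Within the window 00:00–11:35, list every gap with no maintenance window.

After merging, the occupied span is 00:10–01:45, 04:25–05:15, 05:20–06:55, 10:15–11:20.
Uncovered inside 00:00–11:35: 00:00–00:10, 01:45–04:25, 05:15–05:20, 06:55–10:15, 11:20–11:35.

00:00–00:10, 01:45–04:25, 05:15–05:20, 06:55–10:15, 11:20–11:35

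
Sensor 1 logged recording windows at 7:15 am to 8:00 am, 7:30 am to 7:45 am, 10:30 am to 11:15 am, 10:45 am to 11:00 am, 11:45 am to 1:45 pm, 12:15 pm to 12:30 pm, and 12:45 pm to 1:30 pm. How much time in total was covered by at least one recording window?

3 h 30 min

Merged: 7:15 am-8:00 am, 10:30 am-11:15 am, 11:45 am-1:45 pm.
Lengths: 45 min + 45 min + 2 h = 3 h 30 min.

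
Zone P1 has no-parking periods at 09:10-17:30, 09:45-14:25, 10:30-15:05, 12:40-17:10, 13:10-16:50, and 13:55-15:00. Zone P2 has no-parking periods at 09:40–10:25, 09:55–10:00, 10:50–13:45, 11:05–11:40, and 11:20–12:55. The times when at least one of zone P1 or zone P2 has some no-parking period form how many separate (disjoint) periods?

1

Merge the first list: 09:10–17:30.
Merge the second list: 09:40–10:25, 10:50–13:45.
A ∪ B = 09:10–17:30.
That is 1 disjoint piece.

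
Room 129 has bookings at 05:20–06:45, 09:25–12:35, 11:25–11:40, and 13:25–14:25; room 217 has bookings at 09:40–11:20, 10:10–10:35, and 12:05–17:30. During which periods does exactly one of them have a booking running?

Merge the first list: 05:20-06:45, 09:25-12:35, 13:25-14:25.
Merge the second list: 09:40-11:20, 12:05-17:30.
A \ B = 05:20-06:45, 09:25-09:40, 11:20-12:05.
B \ A = 12:35-13:25, 14:25-17:30.
Union of the two gives the symmetric difference.

05:20-06:45, 09:25-09:40, 11:20-12:05, 12:35-13:25, 14:25-17:30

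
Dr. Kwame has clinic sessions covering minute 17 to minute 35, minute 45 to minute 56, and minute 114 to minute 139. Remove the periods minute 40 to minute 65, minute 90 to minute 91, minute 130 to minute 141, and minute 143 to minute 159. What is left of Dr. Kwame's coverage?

minute 17 to minute 35, minute 114 to minute 130

minute 17 to minute 35: nothing removed.
minute 45 to minute 56: entirely removed.
minute 114 to minute 139 \ B = minute 114 to minute 130.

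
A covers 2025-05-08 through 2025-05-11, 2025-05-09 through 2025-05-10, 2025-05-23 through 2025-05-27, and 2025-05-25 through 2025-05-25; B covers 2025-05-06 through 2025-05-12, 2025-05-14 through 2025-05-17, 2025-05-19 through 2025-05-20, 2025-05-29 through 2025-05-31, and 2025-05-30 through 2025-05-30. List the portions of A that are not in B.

2025-05-23 through 2025-05-27

First set merges to 2025-05-08 through 2025-05-11, 2025-05-23 through 2025-05-27.
Second set merges to 2025-05-06 through 2025-05-12, 2025-05-14 through 2025-05-17, 2025-05-19 through 2025-05-20, 2025-05-29 through 2025-05-31.
2025-05-08 through 2025-05-11: fully covered by B → removed.
2025-05-23 through 2025-05-27: no B overlap → unchanged.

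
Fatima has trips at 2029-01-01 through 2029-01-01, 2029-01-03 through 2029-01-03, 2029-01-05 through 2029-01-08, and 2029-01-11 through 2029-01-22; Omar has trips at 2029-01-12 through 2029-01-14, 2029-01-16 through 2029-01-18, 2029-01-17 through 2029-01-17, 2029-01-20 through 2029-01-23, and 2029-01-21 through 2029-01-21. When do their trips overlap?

2029-01-12 through 2029-01-14, 2029-01-16 through 2029-01-18, 2029-01-20 through 2029-01-22

Second set merges to 2029-01-12 through 2029-01-14, 2029-01-16 through 2029-01-18, 2029-01-20 through 2029-01-23.
2029-01-01 through 2029-01-01 falls entirely outside B.
2029-01-03 through 2029-01-03 falls entirely outside B.
2029-01-05 through 2029-01-08 falls entirely outside B.
2029-01-11 through 2029-01-22 overlaps B on 2029-01-12 through 2029-01-14, 2029-01-16 through 2029-01-18, 2029-01-20 through 2029-01-22.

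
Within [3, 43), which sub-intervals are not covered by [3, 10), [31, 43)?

Covered (merged): [3, 10), [31, 43).
Gaps within [3, 43): [10, 31).

[10, 31)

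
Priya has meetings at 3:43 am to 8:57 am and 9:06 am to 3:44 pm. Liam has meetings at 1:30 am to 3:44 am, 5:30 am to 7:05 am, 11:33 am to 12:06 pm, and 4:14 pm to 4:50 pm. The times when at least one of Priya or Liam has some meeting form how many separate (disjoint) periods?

A ∪ B = 1:30 am–8:57 am, 9:06 am–3:44 pm, 4:14 pm–4:50 pm.
That is 3 disjoint pieces.

3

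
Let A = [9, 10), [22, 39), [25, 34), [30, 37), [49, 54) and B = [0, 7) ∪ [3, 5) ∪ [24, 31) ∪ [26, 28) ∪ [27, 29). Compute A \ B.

[9, 10) ∪ [22, 24) ∪ [31, 39) ∪ [49, 54)

First set merges to [9, 10), [22, 39), [49, 54).
Second set merges to [0, 7), [24, 31).
[9, 10) is untouched.
[22, 39) with B removed leaves [22, 24), [31, 39).
[49, 54) is untouched.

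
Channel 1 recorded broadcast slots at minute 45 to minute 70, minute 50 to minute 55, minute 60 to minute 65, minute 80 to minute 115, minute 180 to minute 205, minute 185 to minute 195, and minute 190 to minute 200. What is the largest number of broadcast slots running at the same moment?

3

Walk the sorted start/end points keeping a running depth.
The depth first hits 3 at minute 190.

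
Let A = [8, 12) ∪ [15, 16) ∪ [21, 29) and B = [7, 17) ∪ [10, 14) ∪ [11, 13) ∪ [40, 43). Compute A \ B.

[21, 29)

Merge the second list: [7, 17), [40, 43).
[8, 12): entirely removed.
[15, 16): entirely removed.
[21, 29): nothing removed.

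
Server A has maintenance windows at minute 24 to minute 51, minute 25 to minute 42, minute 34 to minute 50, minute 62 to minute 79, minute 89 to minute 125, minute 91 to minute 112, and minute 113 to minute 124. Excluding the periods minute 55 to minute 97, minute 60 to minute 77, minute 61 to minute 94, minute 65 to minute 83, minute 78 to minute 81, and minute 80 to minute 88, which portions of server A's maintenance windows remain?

minute 24 to minute 51, minute 97 to minute 125

A, merged: minute 24 to minute 51, minute 62 to minute 79, minute 89 to minute 125.
B, merged: minute 55 to minute 97.
minute 24 to minute 51: no B overlap → unchanged.
minute 62 to minute 79: fully covered by B → removed.
minute 89 to minute 125 minus B → minute 97 to minute 125.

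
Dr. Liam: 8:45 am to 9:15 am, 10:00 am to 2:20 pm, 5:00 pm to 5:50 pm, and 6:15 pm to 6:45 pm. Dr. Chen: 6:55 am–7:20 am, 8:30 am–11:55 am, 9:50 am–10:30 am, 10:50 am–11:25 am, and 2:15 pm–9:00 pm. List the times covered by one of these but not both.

6:55 am–7:20 am, 8:30 am–8:45 am, 9:15 am–10:00 am, 11:55 am–2:15 pm, 2:20 pm–5:00 pm, 5:50 pm–6:15 pm, 6:45 pm–9:00 pm

Second set merges to 6:55 am–7:20 am, 8:30 am–11:55 am, 2:15 pm–9:00 pm.
A but not B: 11:55 am–2:15 pm.
B but not A: 6:55 am–7:20 am, 8:30 am–8:45 am, 9:15 am–10:00 am, 2:20 pm–5:00 pm, 5:50 pm–6:15 pm, 6:45 pm–9:00 pm.
Combining gives A △ B.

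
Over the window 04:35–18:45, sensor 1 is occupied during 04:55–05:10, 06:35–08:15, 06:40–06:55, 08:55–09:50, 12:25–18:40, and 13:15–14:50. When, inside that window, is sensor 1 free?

04:35–04:55, 05:10–06:35, 08:15–08:55, 09:50–12:25, 18:40–18:45

After merging, the occupied span is 04:55–05:10, 06:35–08:15, 08:55–09:50, 12:25–18:40.
Gaps within 04:35–18:45: 04:35–04:55, 05:10–06:35, 08:15–08:55, 09:50–12:25, 18:40–18:45.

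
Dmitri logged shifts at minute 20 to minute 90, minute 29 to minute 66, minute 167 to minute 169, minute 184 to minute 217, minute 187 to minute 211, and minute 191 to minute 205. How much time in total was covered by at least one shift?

105 minutes

Merged: minute 20 to minute 90, minute 167 to minute 169, minute 184 to minute 217.
Lengths: 70 minutes + 2 minutes + 33 minutes = 105 minutes.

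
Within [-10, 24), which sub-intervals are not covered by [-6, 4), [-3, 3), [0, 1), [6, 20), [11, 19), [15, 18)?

[-10, -6) ∪ [4, 6) ∪ [20, 24)

Covered (merged): [-6, 4), [6, 20).
Uncovered inside [-10, 24): [-10, -6), [4, 6), [20, 24).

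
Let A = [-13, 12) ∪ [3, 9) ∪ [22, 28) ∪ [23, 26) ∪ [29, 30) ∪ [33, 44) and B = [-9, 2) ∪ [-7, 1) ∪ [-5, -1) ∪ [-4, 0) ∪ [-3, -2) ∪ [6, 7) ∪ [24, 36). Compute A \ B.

[-13, -9) ∪ [2, 6) ∪ [7, 12) ∪ [22, 24) ∪ [36, 44)

First set merges to [-13, 12), [22, 28), [29, 30), [33, 44).
Second set merges to [-9, 2), [6, 7), [24, 36).
[-13, 12) \ B = [-13, -9), [2, 6), [7, 12).
[22, 28) \ B = [22, 24).
[29, 30): entirely removed.
[33, 44) \ B = [36, 44).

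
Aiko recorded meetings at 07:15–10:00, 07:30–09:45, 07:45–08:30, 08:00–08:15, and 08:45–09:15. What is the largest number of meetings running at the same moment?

4

Sweep endpoints in order; track running count of active intervals.
Peak of 4 reached at 08:00.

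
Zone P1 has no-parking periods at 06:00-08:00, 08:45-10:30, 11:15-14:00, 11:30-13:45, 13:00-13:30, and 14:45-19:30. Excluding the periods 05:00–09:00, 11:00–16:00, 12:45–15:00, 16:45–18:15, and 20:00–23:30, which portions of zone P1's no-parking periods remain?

09:00-10:30, 16:00-16:45, 18:15-19:30

A, merged: 06:00-08:00, 08:45-10:30, 11:15-14:00, 14:45-19:30.
B, merged: 05:00-09:00, 11:00-16:00, 16:45-18:15, 20:00-23:30.
06:00-08:00: entirely removed.
08:45-10:30 \ B = 09:00-10:30.
11:15-14:00: entirely removed.
14:45-19:30 \ B = 16:00-16:45, 18:15-19:30.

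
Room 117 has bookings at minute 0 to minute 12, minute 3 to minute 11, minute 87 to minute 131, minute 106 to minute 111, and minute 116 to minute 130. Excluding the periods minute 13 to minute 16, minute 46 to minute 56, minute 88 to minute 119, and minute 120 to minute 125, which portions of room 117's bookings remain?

First set merges to minute 0 to minute 12, minute 87 to minute 131.
minute 0 to minute 12: no B overlap → unchanged.
minute 87 to minute 131 minus B → minute 87 to minute 88, minute 119 to minute 120, minute 125 to minute 131.

minute 0 to minute 12, minute 87 to minute 88, minute 119 to minute 120, minute 125 to minute 131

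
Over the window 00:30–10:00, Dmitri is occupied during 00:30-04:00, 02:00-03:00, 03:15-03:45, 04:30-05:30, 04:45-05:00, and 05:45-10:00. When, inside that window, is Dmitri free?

Covered (merged): 00:30-04:00, 04:30-05:30, 05:45-10:00.
Gaps within 00:30-10:00: 04:00-04:30, 05:30-05:45.

04:00-04:30, 05:30-05:45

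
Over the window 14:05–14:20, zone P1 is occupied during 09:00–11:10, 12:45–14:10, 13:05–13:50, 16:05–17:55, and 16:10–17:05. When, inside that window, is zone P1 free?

14:10–14:20

The merged coverage is 09:00–11:10, 12:45–14:10, 16:05–17:55.
Gaps within 14:05–14:20: 14:10–14:20.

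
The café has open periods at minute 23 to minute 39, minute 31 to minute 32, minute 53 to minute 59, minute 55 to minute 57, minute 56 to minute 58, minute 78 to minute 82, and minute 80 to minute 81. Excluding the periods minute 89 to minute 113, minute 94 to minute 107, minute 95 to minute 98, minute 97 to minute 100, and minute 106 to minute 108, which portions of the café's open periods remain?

Merge the first list: minute 23 to minute 39, minute 53 to minute 59, minute 78 to minute 82.
Merge the second list: minute 89 to minute 113.
minute 23 to minute 39: nothing removed.
minute 53 to minute 59: nothing removed.
minute 78 to minute 82: nothing removed.

minute 23 to minute 39, minute 53 to minute 59, minute 78 to minute 82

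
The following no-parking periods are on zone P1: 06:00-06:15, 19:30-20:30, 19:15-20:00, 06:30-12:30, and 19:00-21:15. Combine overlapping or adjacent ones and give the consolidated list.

Sort by start: 06:00–06:15, 06:30–12:30, 19:00–21:15, 19:15–20:00, 19:30–20:30.
06:30–12:30 is disjoint → start new block.
19:00–21:15 is disjoint → start new block.
19:15–20:00 overlaps/touches 19:00–21:15 → extend to 19:00–21:15.
19:30–20:30 overlaps/touches 19:00–21:15 → extend to 19:00–21:15.

06:00–06:15, 06:30–12:30, 19:00–21:15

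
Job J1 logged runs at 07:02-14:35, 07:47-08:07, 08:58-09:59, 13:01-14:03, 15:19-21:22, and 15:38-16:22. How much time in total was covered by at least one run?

Merged: 07:02–14:35, 15:19–21:22.
Lengths: 7 h 33 min + 6 h 3 min = 13 h 36 min.

13 h 36 min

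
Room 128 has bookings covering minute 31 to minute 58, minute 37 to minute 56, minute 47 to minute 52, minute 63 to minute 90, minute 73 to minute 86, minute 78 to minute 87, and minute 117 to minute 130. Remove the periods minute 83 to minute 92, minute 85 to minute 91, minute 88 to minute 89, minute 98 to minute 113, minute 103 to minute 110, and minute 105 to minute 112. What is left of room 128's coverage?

minute 31 to minute 58, minute 63 to minute 83, minute 117 to minute 130

A, merged: minute 31 to minute 58, minute 63 to minute 90, minute 117 to minute 130.
B, merged: minute 83 to minute 92, minute 98 to minute 113.
minute 31 to minute 58 is untouched.
minute 63 to minute 90 with B removed leaves minute 63 to minute 83.
minute 117 to minute 130 is untouched.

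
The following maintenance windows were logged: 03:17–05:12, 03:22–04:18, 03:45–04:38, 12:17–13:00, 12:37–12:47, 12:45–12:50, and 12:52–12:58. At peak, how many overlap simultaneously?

3

Walk the sorted start/end points keeping a running depth.
The depth first hits 3 at 03:45.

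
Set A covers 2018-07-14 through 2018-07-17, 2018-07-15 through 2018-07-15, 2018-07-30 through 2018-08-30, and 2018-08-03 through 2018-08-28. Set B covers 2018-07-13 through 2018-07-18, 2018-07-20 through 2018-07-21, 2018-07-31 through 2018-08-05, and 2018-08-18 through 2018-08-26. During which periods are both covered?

2018-07-14 through 2018-07-17, 2018-07-31 through 2018-08-05, 2018-08-18 through 2018-08-26

Merge the first list: 2018-07-14 through 2018-07-17, 2018-07-30 through 2018-08-30.
2018-07-14 through 2018-07-17 ∩ B → 2018-07-14 through 2018-07-17.
2018-07-30 through 2018-08-30 ∩ B → 2018-07-31 through 2018-08-05, 2018-08-18 through 2018-08-26.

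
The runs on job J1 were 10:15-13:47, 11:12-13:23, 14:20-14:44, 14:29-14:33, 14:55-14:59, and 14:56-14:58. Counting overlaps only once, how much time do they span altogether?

Merged: 10:15–13:47, 14:20–14:44, 14:55–14:59.
Lengths: 3 h 32 min + 24 min + 4 min = 4 h.

4 h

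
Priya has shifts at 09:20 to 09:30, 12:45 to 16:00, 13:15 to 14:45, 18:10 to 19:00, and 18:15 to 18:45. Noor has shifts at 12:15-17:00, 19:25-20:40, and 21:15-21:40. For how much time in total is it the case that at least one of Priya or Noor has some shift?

7 h 25 min

Merge the first list: 09:20–09:30, 12:45–16:00, 18:10–19:00.
A ∪ B = 09:20–09:30, 12:15–17:00, 18:10–19:00, 19:25–20:40, 21:15–21:40.
Total: 10 min + 4 h 45 min + 50 min + 1 h 15 min + 25 min = 7 h 25 min.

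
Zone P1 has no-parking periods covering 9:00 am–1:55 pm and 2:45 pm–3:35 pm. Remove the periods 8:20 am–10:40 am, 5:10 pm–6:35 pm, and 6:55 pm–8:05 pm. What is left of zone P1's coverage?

10:40 am-1:55 pm, 2:45 pm-3:35 pm

9:00 am-1:55 pm minus B → 10:40 am-1:55 pm.
2:45 pm-3:35 pm: no B overlap → unchanged.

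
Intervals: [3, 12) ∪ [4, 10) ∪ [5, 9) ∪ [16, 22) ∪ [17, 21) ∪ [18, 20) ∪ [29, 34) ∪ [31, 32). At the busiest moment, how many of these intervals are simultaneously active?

At 5, 3 of the intervals are simultaneously active.
No point has more.

3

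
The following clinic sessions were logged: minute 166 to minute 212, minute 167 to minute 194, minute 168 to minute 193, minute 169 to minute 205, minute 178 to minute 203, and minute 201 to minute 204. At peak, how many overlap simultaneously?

5

Walk the sorted start/end points keeping a running depth.
The depth first hits 5 at minute 178.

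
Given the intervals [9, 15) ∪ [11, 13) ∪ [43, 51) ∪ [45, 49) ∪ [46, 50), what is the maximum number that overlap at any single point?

3

Walk the sorted start/end points keeping a running depth.
The depth first hits 3 at 46.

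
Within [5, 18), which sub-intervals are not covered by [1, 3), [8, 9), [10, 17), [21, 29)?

After merging, the occupied span is [1, 3), [8, 9), [10, 17), [21, 29).
Uncovered inside [5, 18): [5, 8), [9, 10), [17, 18).

[5, 8) ∪ [9, 10) ∪ [17, 18)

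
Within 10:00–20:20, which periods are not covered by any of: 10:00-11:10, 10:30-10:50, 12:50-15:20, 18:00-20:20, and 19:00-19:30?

The merged coverage is 10:00-11:10, 12:50-15:20, 18:00-20:20.
Gaps within 10:00-20:20: 11:10-12:50, 15:20-18:00.

11:10-12:50, 15:20-18:00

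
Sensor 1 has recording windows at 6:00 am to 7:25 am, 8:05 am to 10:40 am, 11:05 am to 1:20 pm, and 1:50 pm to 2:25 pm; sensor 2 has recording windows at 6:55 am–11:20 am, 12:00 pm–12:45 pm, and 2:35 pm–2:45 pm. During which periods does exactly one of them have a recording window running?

A but not B: 6:00 am–6:55 am, 11:20 am–12:00 pm, 12:45 pm–1:20 pm, 1:50 pm–2:25 pm.
B but not A: 7:25 am–8:05 am, 10:40 am–11:05 am, 2:35 pm–2:45 pm.
Combining gives A △ B.

6:00 am–6:55 am, 7:25 am–8:05 am, 10:40 am–11:05 am, 11:20 am–12:00 pm, 12:45 pm–1:20 pm, 1:50 pm–2:25 pm, 2:35 pm–2:45 pm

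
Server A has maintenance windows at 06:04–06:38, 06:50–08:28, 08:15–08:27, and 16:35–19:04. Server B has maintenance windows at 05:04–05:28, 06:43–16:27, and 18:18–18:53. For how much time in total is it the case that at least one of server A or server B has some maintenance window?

13 h 11 min

A, merged: 06:04–06:38, 06:50–08:28, 16:35–19:04.
A ∪ B = 05:04–05:28, 06:04–06:38, 06:43–16:27, 16:35–19:04.
Total: 24 min + 34 min + 9 h 44 min + 2 h 29 min = 13 h 11 min.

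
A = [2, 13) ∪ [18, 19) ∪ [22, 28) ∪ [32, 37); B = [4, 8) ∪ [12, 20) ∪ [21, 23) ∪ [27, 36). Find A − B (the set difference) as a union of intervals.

[2, 4) ∪ [8, 12) ∪ [23, 27) ∪ [36, 37)

[2, 13) with B removed leaves [2, 4), [8, 12).
[18, 19) lies entirely inside B → drops out.
[22, 28) with B removed leaves [23, 27).
[32, 37) with B removed leaves [36, 37).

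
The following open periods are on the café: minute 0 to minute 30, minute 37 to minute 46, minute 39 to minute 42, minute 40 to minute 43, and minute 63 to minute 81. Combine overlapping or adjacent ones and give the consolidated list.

minute 0 to minute 30, minute 37 to minute 46, minute 63 to minute 81

minute 37 to minute 46 is disjoint → start new block.
minute 39 to minute 42 overlaps/touches minute 37 to minute 46 → extend to minute 37 to minute 46.
minute 40 to minute 43 overlaps/touches minute 37 to minute 46 → extend to minute 37 to minute 46.
minute 63 to minute 81 is disjoint → start new block.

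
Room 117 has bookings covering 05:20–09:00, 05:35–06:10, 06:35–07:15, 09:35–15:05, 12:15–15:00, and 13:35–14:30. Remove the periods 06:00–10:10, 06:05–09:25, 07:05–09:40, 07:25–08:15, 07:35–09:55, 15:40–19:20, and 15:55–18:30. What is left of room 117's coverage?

05:20–06:00, 10:10–15:05

Merge the first list: 05:20–09:00, 09:35–15:05.
Merge the second list: 06:00–10:10, 15:40–19:20.
05:20–09:00 \ B = 05:20–06:00.
09:35–15:05 \ B = 10:10–15:05.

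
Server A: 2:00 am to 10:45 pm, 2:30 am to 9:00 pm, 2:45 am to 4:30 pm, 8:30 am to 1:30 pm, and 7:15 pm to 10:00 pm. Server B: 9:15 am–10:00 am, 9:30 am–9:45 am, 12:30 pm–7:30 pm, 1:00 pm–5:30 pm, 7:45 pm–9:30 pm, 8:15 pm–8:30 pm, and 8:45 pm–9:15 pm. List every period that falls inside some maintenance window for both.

9:15 am–10:00 am, 12:30 pm–7:30 pm, 7:45 pm–9:30 pm

Merge the first list: 2:00 am–10:45 pm.
Merge the second list: 9:15 am–10:00 am, 12:30 pm–7:30 pm, 7:45 pm–9:30 pm.
2:00 am–10:45 pm ∩ B → 9:15 am–10:00 am, 12:30 pm–7:30 pm, 7:45 pm–9:30 pm.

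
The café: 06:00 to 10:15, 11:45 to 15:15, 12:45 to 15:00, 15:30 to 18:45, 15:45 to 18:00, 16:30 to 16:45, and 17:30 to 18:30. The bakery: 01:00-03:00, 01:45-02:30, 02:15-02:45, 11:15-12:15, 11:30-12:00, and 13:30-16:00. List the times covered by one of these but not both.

First set merges to 06:00-10:15, 11:45-15:15, 15:30-18:45.
Second set merges to 01:00-03:00, 11:15-12:15, 13:30-16:00.
A but not B: 06:00-10:15, 12:15-13:30, 16:00-18:45.
B but not A: 01:00-03:00, 11:15-11:45, 15:15-15:30.
Combining gives A △ B.

01:00-03:00, 06:00-10:15, 11:15-11:45, 12:15-13:30, 15:15-15:30, 16:00-18:45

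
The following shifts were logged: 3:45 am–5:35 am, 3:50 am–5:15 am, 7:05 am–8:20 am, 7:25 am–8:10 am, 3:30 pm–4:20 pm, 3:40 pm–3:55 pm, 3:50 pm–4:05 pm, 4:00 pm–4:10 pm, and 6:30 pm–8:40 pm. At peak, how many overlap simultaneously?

Sweep endpoints in order; track running count of active intervals.
Peak of 3 reached at 3:50 pm.

3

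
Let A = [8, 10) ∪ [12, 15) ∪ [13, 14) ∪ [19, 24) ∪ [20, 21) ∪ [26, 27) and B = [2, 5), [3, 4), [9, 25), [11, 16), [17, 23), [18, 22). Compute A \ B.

[8, 9) ∪ [26, 27)

A, merged: [8, 10), [12, 15), [19, 24), [26, 27).
B, merged: [2, 5), [9, 25).
[8, 10) with B removed leaves [8, 9).
[12, 15) lies entirely inside B → drops out.
[19, 24) lies entirely inside B → drops out.
[26, 27) is untouched.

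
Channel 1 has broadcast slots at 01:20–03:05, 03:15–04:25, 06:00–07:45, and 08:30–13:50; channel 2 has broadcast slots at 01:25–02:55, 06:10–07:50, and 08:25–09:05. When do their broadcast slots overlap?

01:25–02:55, 06:10–07:45, 08:30–09:05

01:20–03:05 meets the second set on 01:25–02:55.
03:15–04:25: no overlap with the second set.
06:00–07:45 meets the second set on 06:10–07:45.
08:30–13:50 meets the second set on 08:30–09:05.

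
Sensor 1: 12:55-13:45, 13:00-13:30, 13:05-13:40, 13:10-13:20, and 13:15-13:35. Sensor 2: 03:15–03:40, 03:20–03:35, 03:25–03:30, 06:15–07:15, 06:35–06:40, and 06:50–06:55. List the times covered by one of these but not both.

A, merged: 12:55–13:45.
B, merged: 03:15–03:40, 06:15–07:15.
A \ B = 12:55–13:45.
B \ A = 03:15–03:40, 06:15–07:15.
Union of the two gives the symmetric difference.

03:15–03:40, 06:15–07:15, 12:55–13:45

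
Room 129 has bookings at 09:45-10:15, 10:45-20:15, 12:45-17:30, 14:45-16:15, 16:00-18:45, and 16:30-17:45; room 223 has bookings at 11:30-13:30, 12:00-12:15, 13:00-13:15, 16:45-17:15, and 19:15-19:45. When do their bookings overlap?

Merge the first list: 09:45-10:15, 10:45-20:15.
Merge the second list: 11:30-13:30, 16:45-17:15, 19:15-19:45.
09:45-10:15 falls entirely outside B.
10:45-20:15 overlaps B on 11:30-13:30, 16:45-17:15, 19:15-19:45.

11:30-13:30, 16:45-17:15, 19:15-19:45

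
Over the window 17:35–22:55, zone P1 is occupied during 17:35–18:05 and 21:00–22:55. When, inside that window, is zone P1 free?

18:05-21:00

Covered (merged): 17:35-18:05, 21:00-22:55.
Complement within 17:35-22:55: 18:05-21:00.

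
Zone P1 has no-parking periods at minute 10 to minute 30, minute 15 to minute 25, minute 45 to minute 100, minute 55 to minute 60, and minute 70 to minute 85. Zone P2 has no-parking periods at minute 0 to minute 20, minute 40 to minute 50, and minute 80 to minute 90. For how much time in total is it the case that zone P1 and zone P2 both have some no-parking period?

Merge the first list: minute 10 to minute 30, minute 45 to minute 100.
A ∩ B = minute 10 to minute 20, minute 45 to minute 50, minute 80 to minute 90.
Total: 10 minutes + 5 minutes + 10 minutes = 25 minutes.

25 minutes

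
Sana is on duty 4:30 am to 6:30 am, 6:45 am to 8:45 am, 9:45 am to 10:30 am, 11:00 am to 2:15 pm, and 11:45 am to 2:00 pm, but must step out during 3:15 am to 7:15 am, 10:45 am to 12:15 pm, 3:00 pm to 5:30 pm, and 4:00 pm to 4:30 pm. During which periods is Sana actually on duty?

First set merges to 4:30 am–6:30 am, 6:45 am–8:45 am, 9:45 am–10:30 am, 11:00 am–2:15 pm.
Second set merges to 3:15 am–7:15 am, 10:45 am–12:15 pm, 3:00 pm–5:30 pm.
4:30 am–6:30 am: fully covered by B → removed.
6:45 am–8:45 am minus B → 7:15 am–8:45 am.
9:45 am–10:30 am: no B overlap → unchanged.
11:00 am–2:15 pm minus B → 12:15 pm–2:15 pm.

7:15 am–8:45 am, 9:45 am–10:30 am, 12:15 pm–2:15 pm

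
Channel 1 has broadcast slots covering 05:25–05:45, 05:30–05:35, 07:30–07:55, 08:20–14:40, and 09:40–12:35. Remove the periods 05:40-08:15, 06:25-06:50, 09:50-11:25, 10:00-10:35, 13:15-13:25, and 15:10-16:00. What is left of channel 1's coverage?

A, merged: 05:25–05:45, 07:30–07:55, 08:20–14:40.
B, merged: 05:40–08:15, 09:50–11:25, 13:15–13:25, 15:10–16:00.
05:25–05:45 minus B → 05:25–05:40.
07:30–07:55: fully covered by B → removed.
08:20–14:40 minus B → 08:20–09:50, 11:25–13:15, 13:25–14:40.

05:25–05:40, 08:20–09:50, 11:25–13:15, 13:25–14:40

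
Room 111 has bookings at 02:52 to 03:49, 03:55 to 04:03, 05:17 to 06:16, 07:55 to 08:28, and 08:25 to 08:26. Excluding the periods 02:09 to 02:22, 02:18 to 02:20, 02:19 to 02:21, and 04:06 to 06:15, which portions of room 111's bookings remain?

A, merged: 02:52–03:49, 03:55–04:03, 05:17–06:16, 07:55–08:28.
B, merged: 02:09–02:22, 04:06–06:15.
02:52–03:49: no B overlap → unchanged.
03:55–04:03: no B overlap → unchanged.
05:17–06:16 minus B → 06:15–06:16.
07:55–08:28: no B overlap → unchanged.

02:52–03:49, 03:55–04:03, 06:15–06:16, 07:55–08:28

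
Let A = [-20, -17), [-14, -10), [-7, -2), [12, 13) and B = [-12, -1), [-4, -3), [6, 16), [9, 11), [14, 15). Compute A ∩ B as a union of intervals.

[-12, -10) ∪ [-7, -2) ∪ [12, 13)

Second set merges to [-12, -1), [6, 16).
[-20, -17) falls entirely outside B.
[-14, -10) overlaps B on [-12, -10).
[-7, -2) overlaps B on [-7, -2).
[12, 13) overlaps B on [12, 13).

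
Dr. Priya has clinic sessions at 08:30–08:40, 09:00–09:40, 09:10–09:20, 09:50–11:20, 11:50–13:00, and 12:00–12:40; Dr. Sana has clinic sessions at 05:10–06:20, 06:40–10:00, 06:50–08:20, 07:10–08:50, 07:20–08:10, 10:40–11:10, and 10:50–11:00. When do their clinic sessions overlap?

First set merges to 08:30–08:40, 09:00–09:40, 09:50–11:20, 11:50–13:00.
Second set merges to 05:10–06:20, 06:40–10:00, 10:40–11:10.
08:30–08:40 meets the second set on 08:30–08:40.
09:00–09:40 meets the second set on 09:00–09:40.
09:50–11:20 meets the second set on 09:50–10:00, 10:40–11:10.
11:50–13:00: no overlap with the second set.

08:30–08:40, 09:00–09:40, 09:50–10:00, 10:40–11:10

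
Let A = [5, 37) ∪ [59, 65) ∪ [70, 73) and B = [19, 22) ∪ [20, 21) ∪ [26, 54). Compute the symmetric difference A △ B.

[5, 19) ∪ [22, 26) ∪ [37, 54) ∪ [59, 65) ∪ [70, 73)

Merge the second list: [19, 22), [26, 54).
Only in the first: [5, 19), [22, 26), [59, 65), [70, 73).
Only in the second: [37, 54).
Together these are the periods covered by exactly one.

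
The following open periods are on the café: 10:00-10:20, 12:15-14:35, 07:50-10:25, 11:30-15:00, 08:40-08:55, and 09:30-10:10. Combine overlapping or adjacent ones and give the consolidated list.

07:50-10:25, 11:30-15:00

Sort by start: 07:50-10:25, 08:40-08:55, 09:30-10:10, 10:00-10:20, 11:30-15:00, 12:15-14:35.
08:40-08:55 overlaps/touches 07:50-10:25 → extend to 07:50-10:25.
09:30-10:10 overlaps/touches 07:50-10:25 → extend to 07:50-10:25.
10:00-10:20 overlaps/touches 07:50-10:25 → extend to 07:50-10:25.
11:30-15:00 is disjoint → start new block.
12:15-14:35 overlaps/touches 11:30-15:00 → extend to 11:30-15:00.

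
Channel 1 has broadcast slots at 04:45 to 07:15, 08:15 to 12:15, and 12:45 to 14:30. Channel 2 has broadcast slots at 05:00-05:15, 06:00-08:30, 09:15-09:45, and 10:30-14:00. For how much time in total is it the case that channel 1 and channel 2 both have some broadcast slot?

A ∩ B = 05:00-05:15, 06:00-07:15, 08:15-08:30, 09:15-09:45, 10:30-12:15, 12:45-14:00.
Total: 15 min + 1 h 15 min + 15 min + 30 min + 1 h 45 min + 1 h 15 min = 5 h 15 min.

5 h 15 min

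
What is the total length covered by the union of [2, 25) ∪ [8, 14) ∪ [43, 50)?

30

Merged: [2, 25), [43, 50).
Lengths: 23 + 7 = 30.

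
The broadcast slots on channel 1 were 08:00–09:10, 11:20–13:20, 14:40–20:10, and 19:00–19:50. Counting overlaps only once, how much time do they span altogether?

Merged: 08:00-09:10, 11:20-13:20, 14:40-20:10.
Lengths: 1 h 10 min + 2 h + 5 h 30 min = 8 h 40 min.

8 h 40 min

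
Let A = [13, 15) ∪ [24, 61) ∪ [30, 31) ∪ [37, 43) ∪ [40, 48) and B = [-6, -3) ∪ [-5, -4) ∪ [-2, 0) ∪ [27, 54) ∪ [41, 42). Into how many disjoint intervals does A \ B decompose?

First set merges to [13, 15), [24, 61).
Second set merges to [-6, -3), [-2, 0), [27, 54).
A \ B = [13, 15), [24, 27), [54, 61).
That is 3 disjoint pieces.

3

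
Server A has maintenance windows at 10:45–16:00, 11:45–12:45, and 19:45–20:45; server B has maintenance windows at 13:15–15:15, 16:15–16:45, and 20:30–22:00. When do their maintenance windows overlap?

A, merged: 10:45–16:00, 19:45–20:45.
10:45–16:00 ∩ B → 13:15–15:15.
19:45–20:45 ∩ B → 20:30–20:45.

13:15–15:15, 20:30–20:45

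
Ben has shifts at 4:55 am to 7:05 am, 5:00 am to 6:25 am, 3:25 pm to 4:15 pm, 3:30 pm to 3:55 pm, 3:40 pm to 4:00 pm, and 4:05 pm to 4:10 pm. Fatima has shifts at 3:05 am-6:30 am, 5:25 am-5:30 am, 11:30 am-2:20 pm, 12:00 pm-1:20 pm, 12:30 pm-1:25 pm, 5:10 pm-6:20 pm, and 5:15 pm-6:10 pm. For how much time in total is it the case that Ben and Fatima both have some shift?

Merge the first list: 4:55 am–7:05 am, 3:25 pm–4:15 pm.
Merge the second list: 3:05 am–6:30 am, 11:30 am–2:20 pm, 5:10 pm–6:20 pm.
A ∩ B = 4:55 am–6:30 am.
Total: 1 h 35 min.

1 h 35 min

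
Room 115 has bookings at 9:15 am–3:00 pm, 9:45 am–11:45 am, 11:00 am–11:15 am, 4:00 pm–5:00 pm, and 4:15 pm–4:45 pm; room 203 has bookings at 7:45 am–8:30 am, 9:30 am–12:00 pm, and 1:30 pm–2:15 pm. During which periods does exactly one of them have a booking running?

First set merges to 9:15 am–3:00 pm, 4:00 pm–5:00 pm.
Only in the first: 9:15 am–9:30 am, 12:00 pm–1:30 pm, 2:15 pm–3:00 pm, 4:00 pm–5:00 pm.
Only in the second: 7:45 am–8:30 am.
Together these are the periods covered by exactly one.

7:45 am–8:30 am, 9:15 am–9:30 am, 12:00 pm–1:30 pm, 2:15 pm–3:00 pm, 4:00 pm–5:00 pm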